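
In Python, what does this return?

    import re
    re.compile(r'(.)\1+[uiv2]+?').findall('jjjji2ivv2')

`\1` is not a pattern — it's the concrete string captured by group 1, re-applied verbatim.
Walking the string: at [0:5] match 'jjjji', group 1 = 'j'; at [7:10] match 'vv2', group 1 = 'v'.
Because there's exactly one group, `findall` drops the full match and keeps group 1 from each hit.

['j', 'v']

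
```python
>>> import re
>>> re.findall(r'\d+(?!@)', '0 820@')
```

['0', '82']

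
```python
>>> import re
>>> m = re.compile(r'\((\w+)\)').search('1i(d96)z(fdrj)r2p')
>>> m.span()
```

`search` walks the string left to right and returns the first match it finds.
The match spans [2:7] → '(d96)'.
Captured: group 1 = 'd96'.

(2, 7)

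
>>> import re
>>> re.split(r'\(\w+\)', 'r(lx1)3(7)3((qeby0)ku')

`split` removes every match and returns the 4 fragments in between.

['r', '3', '3(', 'ku']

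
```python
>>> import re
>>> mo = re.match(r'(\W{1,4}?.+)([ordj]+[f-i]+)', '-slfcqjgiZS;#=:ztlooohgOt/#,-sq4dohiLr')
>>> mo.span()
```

(0, 36)

With `match`, the pattern is implicitly anchored at the beginning.
The match spans [0:36] → '-slfcqjgiZS;#=:ztlooohgOt/#,-sq4dohi'.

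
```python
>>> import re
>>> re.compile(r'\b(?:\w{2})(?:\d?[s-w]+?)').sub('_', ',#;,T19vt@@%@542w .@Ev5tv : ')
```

',#;,_t@@%@_ .@_v : '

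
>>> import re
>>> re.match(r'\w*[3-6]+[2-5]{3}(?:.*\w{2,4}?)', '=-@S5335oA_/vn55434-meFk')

None

Pattern: zero or more of a word character, then one or more of a character in [3-6], then exactly 3 of a character in [2-5]; then zero or more of any character, then 2 to 4 of a word character (lazy) (non-capturing group).
`match` is anchored at position 0; if the pattern doesn't fit there, it returns None.
Here the pattern fails at index 0, so the call returns None.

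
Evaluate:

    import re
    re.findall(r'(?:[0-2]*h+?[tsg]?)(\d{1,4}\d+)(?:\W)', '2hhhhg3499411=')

['3499411']

Pattern: zero or more of a character in [0-2], then one or more of a literal 'h' (lazy), then optionally one of [tsg] (non-capturing group); then 1 to 4 of a digit, then one or more of a digit (captured); then a non-word character (non-capturing group).
Matches: at [0:14] match '2hhhhg3499411=', group 1 = '3499411'.
`findall` collects group 1 from the one match (1 total).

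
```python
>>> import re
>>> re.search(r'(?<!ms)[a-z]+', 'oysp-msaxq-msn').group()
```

`(?!…)`/`(?<!…)` only lets a position through if the neighbouring text does NOT match; no characters are consumed.
`search` walks the string left to right and returns the first match it finds.
The match spans [0:4] → 'oysp'.

'oysp'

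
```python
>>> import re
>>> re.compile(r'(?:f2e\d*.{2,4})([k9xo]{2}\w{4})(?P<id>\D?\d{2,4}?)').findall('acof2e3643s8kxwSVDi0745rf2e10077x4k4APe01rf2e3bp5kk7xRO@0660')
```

[('kxwSVD', 'i07'), ('kk7xRO', '@06')]

The pattern matches the literal 'f2e', then zero or more of a digit, then 2 to 4 of any character (non-capturing group); then exactly 2 of one of [k9xo], then exactly 4 of a word character (captured); then optionally a non-digit, then 2 to 4 of a digit (lazy) (captured as 'id').
A `+?`/`*?`/`{m,n}?` starts at its minimum and grows only as far as needed for what follows to match.
Scanning left to right: at [3:21] match 'f2e3643s8kxwSVDi07', groups = ('kxwSVD', 'i07'); at [42:58] match 'f2e3bp5kk7xRO@06', groups = ('kk7xRO', '@06').
2 groups means each result is a tuple of 2 captured strings — 2 here.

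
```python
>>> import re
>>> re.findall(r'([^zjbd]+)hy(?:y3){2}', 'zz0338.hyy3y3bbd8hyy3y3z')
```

['0338.', '8']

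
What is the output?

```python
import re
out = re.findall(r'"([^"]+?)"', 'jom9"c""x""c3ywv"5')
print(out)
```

['c', 'x', 'c3ywv']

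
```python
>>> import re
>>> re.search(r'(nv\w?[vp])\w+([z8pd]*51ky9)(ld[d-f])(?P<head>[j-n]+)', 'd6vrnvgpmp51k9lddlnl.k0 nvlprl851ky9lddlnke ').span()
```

(24, 42)

The match spans [24:42] → 'nvlprl851ky9lddlnk'.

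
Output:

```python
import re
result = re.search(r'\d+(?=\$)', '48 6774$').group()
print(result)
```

6774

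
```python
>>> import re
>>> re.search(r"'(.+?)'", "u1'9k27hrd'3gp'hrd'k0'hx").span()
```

`re.search` scans for the first position where the pattern succeeds.
The match spans [2:11] → "'9k27hrd'".
Captured: group 1 = '9k27hrd'.

(2, 11)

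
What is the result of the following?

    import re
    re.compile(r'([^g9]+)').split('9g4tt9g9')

['9g', '4tt', '9g9']

The group in the pattern means `split` returns the separators' captures alongside the pieces.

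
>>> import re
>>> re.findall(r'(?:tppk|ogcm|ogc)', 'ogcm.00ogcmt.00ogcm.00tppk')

Alternation isn't longest-match — the leftmost alternative that fits at this position is chosen.
`findall` yields the raw match text (4 of them) because the pattern has no groups.

['ogcm', 'ogcm', 'ogcm', 'tppk']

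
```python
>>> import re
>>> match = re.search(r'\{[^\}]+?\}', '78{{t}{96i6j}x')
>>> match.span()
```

`re.search` scans for the first position where the pattern succeeds.
The match spans [2:6] → '{{t}'.

(2, 6)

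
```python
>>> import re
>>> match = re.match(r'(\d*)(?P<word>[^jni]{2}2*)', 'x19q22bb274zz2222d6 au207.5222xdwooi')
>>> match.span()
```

(0, 2)

`re.match` only tries the pattern at the start of the string.
The match spans [0:2] → 'x1'.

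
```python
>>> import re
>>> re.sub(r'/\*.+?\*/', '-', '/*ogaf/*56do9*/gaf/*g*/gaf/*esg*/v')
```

'-gaf-gaf-v'

Every occurrence is swapped for '-'.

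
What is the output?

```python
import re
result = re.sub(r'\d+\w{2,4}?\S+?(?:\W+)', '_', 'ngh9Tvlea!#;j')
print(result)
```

ngh_j

Pattern: one or more of a digit, then 2 to 4 of a word character (lazy), then one or more of a non-whitespace character (lazy); then one or more of a non-word character (non-capturing group).
Matches: at [3:12] → '9Tvlea!#;'.
`sub` substitutes '_' at each match site.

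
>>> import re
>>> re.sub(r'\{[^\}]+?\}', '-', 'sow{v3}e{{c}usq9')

Matches: at [3:7] → '{v3}'; at [8:12] → '{{c}'.
Each match is replaced by '-'.

'sow-e-usq9'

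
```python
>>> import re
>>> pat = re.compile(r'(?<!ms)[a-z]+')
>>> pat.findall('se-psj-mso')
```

['se', 'psj', 'mso']

Because the assertion is negative and zero-width, positions next to the forbidden text are skipped.
With no groups in the pattern, `findall` gives back each whole match — 3 here.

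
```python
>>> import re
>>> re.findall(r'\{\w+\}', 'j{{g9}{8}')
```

Matches: at [2:6] → '{g9}'; at [6:9] → '{8}'.
With no groups in the pattern, `findall` gives back each whole match — 2 here.

['{g9}', '{8}']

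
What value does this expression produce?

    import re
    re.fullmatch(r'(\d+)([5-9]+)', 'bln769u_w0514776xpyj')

None

The pattern matches one or more of a digit (captured); then one or more of a character in [5-9] (captured).
For `fullmatch`, every character of the input must be accounted for by the pattern.
Here there's no way to consume every character, so the call returns None.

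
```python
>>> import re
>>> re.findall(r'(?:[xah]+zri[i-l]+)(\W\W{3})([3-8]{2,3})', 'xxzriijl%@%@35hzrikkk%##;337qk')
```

[('%@%@', '35'), ('%##;', '337')]

This matches one or more of one of [xah], then the literal 'zri', then one or more of a character in [i-l] (non-capturing group); then a non-word character, then exactly 3 of a non-word character (captured); then 2 to 3 of a character in [3-8] (captured).
With 2 capturing groups, `findall` returns a 2-tuple per match.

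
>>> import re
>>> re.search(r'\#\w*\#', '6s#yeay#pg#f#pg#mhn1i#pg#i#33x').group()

'#yeay#'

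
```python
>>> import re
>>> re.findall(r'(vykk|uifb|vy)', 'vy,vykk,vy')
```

['vy', 'vykk', 'vy']

Branches in `(...|...)` are attempted left-to-right; the first branch that allows the whole pattern to succeed is taken.
One capturing group, so `findall` returns just the captured substring from each match — 3 in all.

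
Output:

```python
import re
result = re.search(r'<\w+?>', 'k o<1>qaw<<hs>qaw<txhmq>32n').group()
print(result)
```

The match spans [3:6] → '<1>'.

<1>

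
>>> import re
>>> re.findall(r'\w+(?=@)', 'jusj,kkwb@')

Because the assertion is zero-width, the text it checks is not consumed and won't appear in the result.
`findall` yields the raw match text (1 of them) because the pattern has no groups.

['kkwb']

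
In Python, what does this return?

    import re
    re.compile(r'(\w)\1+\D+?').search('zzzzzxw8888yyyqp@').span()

(0, 6)

A backreference is literal: `\1` must see the identical characters the first group matched.
`re.search` scans for the first position where the pattern succeeds.
The match spans [0:6] → 'zzzzzx'.
Captured: group 1 = 'z'.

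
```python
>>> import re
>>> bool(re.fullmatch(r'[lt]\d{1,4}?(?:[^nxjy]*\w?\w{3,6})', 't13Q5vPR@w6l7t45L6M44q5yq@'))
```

False

For `fullmatch`, every character of the input must be accounted for by the pattern.
Here there's no way to consume every character, so the call returns None, and `bool(None)` is False.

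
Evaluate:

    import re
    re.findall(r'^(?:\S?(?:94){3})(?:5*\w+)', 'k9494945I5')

['k9494945I5']

This matches anchored at the start of the string; then optionally a non-whitespace character, then the literal '94' repeated 3 times (non-capturing group); then zero or more of a literal '5', then one or more of a word character (non-capturing group).
With no groups in the pattern, `findall` gives back each whole match — 1 here.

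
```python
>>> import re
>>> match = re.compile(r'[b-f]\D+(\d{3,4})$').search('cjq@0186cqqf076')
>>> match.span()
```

The pattern matches a character in [b-f]; then one or more of a non-digit; then 3 to 4 of a digit (captured); then anchored at the end.
`re.search` tries every starting position until one works.
The match spans [8:15] → 'cqqf076'.
Captured: group 1 = '076'.

(8, 15)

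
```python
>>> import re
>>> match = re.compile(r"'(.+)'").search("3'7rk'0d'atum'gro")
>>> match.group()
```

The match spans [1:14] → "'7rk'0d'atum'".

"'7rk'0d'atum'"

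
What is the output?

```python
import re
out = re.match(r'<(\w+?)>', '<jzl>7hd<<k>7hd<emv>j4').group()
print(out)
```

<jzl>

`match` is anchored at position 0; if the pattern doesn't fit there, it returns None.
The match spans [0:5] → '<jzl>'.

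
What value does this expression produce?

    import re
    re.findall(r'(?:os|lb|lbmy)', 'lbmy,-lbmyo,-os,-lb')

The regex engine tests alternatives in the order written; an earlier branch that matches wins even if a later one would match more.
No capturing groups, so `findall` returns the 4 full match strings.

['lb', 'lb', 'os', 'lb']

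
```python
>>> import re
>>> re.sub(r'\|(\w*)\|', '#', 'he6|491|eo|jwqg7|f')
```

'he6#eo#f'

Matches: at [3:8] → '|491|'; at [10:17] → '|jwqg7|'.
`sub` substitutes '#' at each match site.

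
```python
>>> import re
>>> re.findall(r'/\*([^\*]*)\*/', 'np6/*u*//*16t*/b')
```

Matches: at [3:8] match '/*u*/', group 1 = 'u'; at [8:15] match '/*16t*/', group 1 = '16t'.
With a single group, `findall` returns only what that group captured — 2 items.

['u', '16t']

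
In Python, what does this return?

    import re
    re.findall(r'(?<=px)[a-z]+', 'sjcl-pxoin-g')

['oin']

The `(?=…)`/`(?<=…)` assertion just peeks at neighbouring text; it doesn't advance the match position.
`findall` yields the raw match text (1 of them) because the pattern has no groups.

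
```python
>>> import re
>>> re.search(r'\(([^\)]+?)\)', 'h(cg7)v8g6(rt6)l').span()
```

(1, 6)

`search` walks the string left to right and returns the first match it finds.
The match spans [1:6] → '(cg7)'.
Captured: group 1 = 'cg7'.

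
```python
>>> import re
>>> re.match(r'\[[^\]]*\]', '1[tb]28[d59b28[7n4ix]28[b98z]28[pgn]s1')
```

With `match`, the pattern is implicitly anchored at the beginning.
Here the pattern fails at index 0, so the call returns None.

None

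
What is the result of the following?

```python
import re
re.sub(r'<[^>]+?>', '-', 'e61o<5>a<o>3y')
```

'e61o-a-3y'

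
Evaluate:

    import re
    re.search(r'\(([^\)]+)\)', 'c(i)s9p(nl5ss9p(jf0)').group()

'(i)'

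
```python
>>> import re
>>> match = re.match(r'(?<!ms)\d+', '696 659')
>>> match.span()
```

The negative lookahead/lookbehind blocks any match where the forbidden context is present.
With `match`, the pattern is implicitly anchored at the beginning.
The match spans [0:3] → '696'.

(0, 3)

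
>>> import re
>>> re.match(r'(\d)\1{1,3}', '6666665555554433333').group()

`match` is anchored at position 0; if the pattern doesn't fit there, it returns None.
The match spans [0:4] → '6666'.

'6666'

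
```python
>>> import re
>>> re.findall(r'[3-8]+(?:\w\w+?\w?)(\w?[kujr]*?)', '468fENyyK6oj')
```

['y', '']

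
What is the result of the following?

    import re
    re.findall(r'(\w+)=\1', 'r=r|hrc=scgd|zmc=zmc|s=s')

After group 1 captures some text, `\1` only succeeds where that same text appears again.
`findall` collects group 1 from each match (3 total).

['r', 'zmc', 's']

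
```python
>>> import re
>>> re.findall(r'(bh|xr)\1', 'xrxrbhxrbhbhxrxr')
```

['xr', 'bh', 'xr']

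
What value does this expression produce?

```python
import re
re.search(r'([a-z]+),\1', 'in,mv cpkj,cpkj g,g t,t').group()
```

After group 1 captures some text, `\1` only succeeds where that same text appears again.
Unlike `match`, `search` isn't anchored — it looks for the pattern anywhere in the string.
The match spans [6:15] → 'cpkj,cpkj'.
Captured: group 1 = 'cpkj'.

'cpkj,cpkj'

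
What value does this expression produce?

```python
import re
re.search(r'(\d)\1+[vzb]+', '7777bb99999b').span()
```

(0, 6)

The backreference `\1` re-matches whatever the first group consumed, character for character.
The match spans [0:6] → '7777bb'.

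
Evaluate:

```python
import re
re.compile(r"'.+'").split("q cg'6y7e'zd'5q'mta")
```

Each match becomes a cut point; 2 segments remain.

['q cg', 'mta']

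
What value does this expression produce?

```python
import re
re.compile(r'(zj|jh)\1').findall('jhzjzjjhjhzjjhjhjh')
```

After group 1 captures some text, `\1` only succeeds where that same text appears again.
With a single group, `findall` returns only what that group captured — 3 items.

['zj', 'jh', 'jh']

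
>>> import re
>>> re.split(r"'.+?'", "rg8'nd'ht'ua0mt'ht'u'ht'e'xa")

Matches to split on: at [3:7] → "'nd'"; at [9:16] → "'ua0mt'"; at [18:21] → "'u'"; at [23:26] → "'e'".
Each match becomes a cut point; 5 segments remain.

['rg8', 'ht', 'ht', 'ht', 'xa']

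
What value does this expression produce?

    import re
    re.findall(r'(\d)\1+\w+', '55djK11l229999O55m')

After group 1 captures some text, `\1` only succeeds where that same text appears again.
Walking the string: at [0:18] match '55djK11l229999O55m', group 1 = '5'.
One capturing group, so `findall` returns just the captured substring from the one match — 1 in all.

['5']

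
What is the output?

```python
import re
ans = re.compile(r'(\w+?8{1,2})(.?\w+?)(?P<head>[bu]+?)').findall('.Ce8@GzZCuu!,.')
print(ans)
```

Pattern: one or more of a word character (lazy), then 1 to 2 of a literal '8' (captured); then optionally any character, then one or more of a word character (lazy) (captured); then one or more of one of [bu] (lazy) (captured as 'head').
`findall` packs the 3 group values into a tuple for every match.

[('Ce8', '@GzZC', 'u')]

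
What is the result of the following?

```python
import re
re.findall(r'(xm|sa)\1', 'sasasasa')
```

['sa', 'sa']

`\1` is not a pattern — it's the concrete string captured by group 1, re-applied verbatim.
Walking the string: at [0:4] match 'sasa', group 1 = 'sa'; at [4:8] match 'sasa', group 1 = 'sa'.
One capturing group, so `findall` returns just the captured substring from each match — 2 in all.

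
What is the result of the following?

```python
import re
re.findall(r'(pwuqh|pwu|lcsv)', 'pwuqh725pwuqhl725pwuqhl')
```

Alternation tries branches left to right and keeps the first one that lets the overall match succeed at that position.
Matches: at [0:5] match 'pwuqh', group 1 = 'pwuqh'; at [8:13] match 'pwuqh', group 1 = 'pwuqh'; at [17:22] match 'pwuqh', group 1 = 'pwuqh'.
Because there's exactly one group, `findall` drops the full match and keeps group 1 from each hit.

['pwuqh', 'pwuqh', 'pwuqh']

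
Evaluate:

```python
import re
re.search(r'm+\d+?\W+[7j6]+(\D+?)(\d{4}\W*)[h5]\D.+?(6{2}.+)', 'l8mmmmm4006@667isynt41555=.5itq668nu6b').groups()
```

('isynt', '4155', '668nu6b')

The match spans [2:38] → 'mmmmm4006@667isynt41555=.5itq668nu6b'.
Captured: group 1 = 'isynt', group 2 = '4155', group 3 = '668nu6b'.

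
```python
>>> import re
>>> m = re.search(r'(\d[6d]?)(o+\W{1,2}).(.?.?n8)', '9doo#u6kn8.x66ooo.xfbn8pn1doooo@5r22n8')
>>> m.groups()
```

The match spans [0:10] → '9doo#u6kn8'.
Captured: group 1 = '9d', group 2 = 'oo#', group 3 = '6kn8'.

('9d', 'oo#', '6kn8')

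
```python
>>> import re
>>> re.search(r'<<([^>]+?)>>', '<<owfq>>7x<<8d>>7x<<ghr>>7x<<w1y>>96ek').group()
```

'<<owfq>>'

`search` walks the string left to right and returns the first match it finds.
The match spans [0:8] → '<<owfq>>'.
Captured: group 1 = 'owfq'.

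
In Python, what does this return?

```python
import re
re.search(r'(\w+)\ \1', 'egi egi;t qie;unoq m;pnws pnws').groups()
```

('egi',)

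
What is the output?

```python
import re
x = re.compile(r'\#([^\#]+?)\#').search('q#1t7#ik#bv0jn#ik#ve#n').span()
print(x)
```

The match spans [1:6] → '#1t7#'.

(1, 6)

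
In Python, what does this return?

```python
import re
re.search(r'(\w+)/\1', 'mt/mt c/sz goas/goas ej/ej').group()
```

'mt/mt'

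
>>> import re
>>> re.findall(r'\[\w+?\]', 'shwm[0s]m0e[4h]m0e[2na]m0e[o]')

['[0s]', '[4h]', '[2na]', '[o]']

No capturing groups, so `findall` returns the 4 full match strings.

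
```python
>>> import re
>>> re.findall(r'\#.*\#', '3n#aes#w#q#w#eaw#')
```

['#aes#w#q#w#eaw#']

Scanning left to right: at [2:17] → '#aes#w#q#w#eaw#'.
`findall` yields the raw match text (1 of them) because the pattern has no groups.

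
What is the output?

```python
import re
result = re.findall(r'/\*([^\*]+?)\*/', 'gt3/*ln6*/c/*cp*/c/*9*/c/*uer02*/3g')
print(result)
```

['ln6', 'cp', '9', 'uer02']

Walking the string: at [3:10] match '/*ln6*/', group 1 = 'ln6'; at [11:17] match '/*cp*/', group 1 = 'cp'; at [18:23] match '/*9*/', group 1 = '9'; at [24:33] match '/*uer02*/', group 1 = 'uer02'.
With a single group, `findall` returns only what that group captured — 4 items.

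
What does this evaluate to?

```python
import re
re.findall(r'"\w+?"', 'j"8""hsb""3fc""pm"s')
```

['"8"', '"hsb"', '"3fc"', '"pm"']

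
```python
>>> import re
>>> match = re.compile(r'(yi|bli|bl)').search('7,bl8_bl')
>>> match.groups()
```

`re.search` tries every starting position until one works.
The match spans [2:4] → 'bl'.
Captured: group 1 = 'bl'.

('bl',)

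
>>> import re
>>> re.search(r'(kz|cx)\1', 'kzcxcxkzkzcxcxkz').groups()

('cx',)

The match spans [2:6] → 'cxcx'.
Captured: group 1 = 'cx'.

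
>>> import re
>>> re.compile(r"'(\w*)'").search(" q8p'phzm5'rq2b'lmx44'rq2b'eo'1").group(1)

'phzm5'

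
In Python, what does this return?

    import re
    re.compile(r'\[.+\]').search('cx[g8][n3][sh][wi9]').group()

'[g8][n3][sh][wi9]'

The match spans [2:19] → '[g8][n3][sh][wi9]'.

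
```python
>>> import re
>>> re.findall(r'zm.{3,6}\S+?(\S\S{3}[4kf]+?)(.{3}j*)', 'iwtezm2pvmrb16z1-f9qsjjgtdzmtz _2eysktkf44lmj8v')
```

[('6z1-f', '9qsjj'), ('sktkf', '44l')]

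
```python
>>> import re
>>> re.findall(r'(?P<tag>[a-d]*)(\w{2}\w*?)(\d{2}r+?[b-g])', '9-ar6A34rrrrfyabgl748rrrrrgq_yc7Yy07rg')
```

This matches zero or more of a character in [a-d] (captured as 'tag'); then exactly 2 of a word character, then zero or more of a word character (lazy) (captured); then exactly 2 of a digit, then one or more of a literal 'r' (lazy), then a character in [b-g] (captured).
Lazy quantifiers expand one character at a time until the remainder of the pattern can match.
Matches: at [2:13] match 'ar6A34rrrrf', groups = ('a', 'r6A', '34rrrrf'); at [13:27] match 'yabgl748rrrrrg', groups = ('', 'yabgl7', '48rrrrrg'); at [27:38] match 'q_yc7Yy07rg', groups = ('', 'q_yc7Yy', '07rg').
`findall` packs the 3 group values into a tuple for every match.

[('a', 'r6A', '34rrrrf'), ('', 'yabgl7', '48rrrrrg'), ('', 'q_yc7Yy', '07rg')]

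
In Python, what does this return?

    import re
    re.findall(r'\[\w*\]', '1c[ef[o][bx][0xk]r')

['[o]', '[bx]', '[0xk]']

Walking the string: at [5:8] → '[o]'; at [8:12] → '[bx]'; at [12:17] → '[0xk]'.
With no groups in the pattern, `findall` gives back each whole match — 3 here.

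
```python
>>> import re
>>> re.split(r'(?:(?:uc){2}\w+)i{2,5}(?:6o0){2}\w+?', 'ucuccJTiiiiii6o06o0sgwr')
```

['', 'gwr']

A non-greedy quantifier consumes as few characters as it can — just enough that the remainder of the pattern still matches from where it stops; whatever follows it matches normally.
Splitting on the pattern gives 2 pieces.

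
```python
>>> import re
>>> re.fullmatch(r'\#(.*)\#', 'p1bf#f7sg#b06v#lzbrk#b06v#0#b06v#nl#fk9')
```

None

`re.fullmatch` is like wrapping the pattern in `^…$` (in single-line mode).
Here the string isn't matched end-to-end, so the call returns None.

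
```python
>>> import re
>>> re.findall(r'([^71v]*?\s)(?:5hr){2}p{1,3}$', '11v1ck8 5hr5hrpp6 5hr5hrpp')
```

['ck8 5hr5hrpp6 ']

One capturing group, so `findall` returns just the captured substring from the one match — 1 in all.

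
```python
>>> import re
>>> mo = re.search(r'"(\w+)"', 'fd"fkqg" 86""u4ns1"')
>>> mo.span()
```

`re.search` scans for the first position where the pattern succeeds.
The match spans [2:8] → '"fkqg"'.
Captured: group 1 = 'fkqg'.

(2, 8)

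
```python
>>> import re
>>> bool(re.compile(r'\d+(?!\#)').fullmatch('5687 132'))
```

False

`re.fullmatch` requires the pattern to consume the entire string.
Here there's no way to consume every character, so the call returns None, and `bool(None)` is False.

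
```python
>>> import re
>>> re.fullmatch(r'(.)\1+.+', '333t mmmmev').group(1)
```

'3'

`\1` has to match the exact text group 1 already captured.
`re.fullmatch` requires the pattern to consume the entire string.
The match spans [0:11] → '333t mmmmev'.
Captured: group 1 = '3'.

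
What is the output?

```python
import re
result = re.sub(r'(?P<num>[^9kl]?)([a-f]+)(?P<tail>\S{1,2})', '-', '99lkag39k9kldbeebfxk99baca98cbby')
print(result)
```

99lk-9k9kl-99--

The pattern matches optionally any character except [9kl] (captured as 'num'); then one or more of a character in [a-f] (captured); then 1 to 2 of a non-whitespace character (captured as 'tail').
Each match is replaced by '-'.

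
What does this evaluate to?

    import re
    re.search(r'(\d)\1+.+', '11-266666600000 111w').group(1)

After group 1 captures some text, `\1` only succeeds where that same text appears again.
Unlike `match`, `search` isn't anchored — it looks for the pattern anywhere in the string.
The match spans [0:20] → '11-266666600000 111w'.
Captured: group 1 = '1'.

'1'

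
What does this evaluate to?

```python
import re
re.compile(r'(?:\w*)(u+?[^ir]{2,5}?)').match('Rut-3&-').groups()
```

('ut-',)

The match spans [0:4] → 'Rut-'.
Captured: group 1 = 'ut-'.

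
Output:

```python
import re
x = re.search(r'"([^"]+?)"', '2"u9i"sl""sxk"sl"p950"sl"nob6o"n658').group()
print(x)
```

`search` walks the string left to right and returns the first match it finds.
The match spans [1:6] → '"u9i"'.
Captured: group 1 = 'u9i'.

"u9i"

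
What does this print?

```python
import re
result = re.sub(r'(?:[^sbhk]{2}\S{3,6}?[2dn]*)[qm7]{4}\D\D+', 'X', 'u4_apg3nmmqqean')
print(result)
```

Every occurrence is swapped for 'X'.

X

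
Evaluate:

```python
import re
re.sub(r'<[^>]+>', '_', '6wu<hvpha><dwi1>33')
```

Every occurrence is swapped for '_'.

'6wu__33'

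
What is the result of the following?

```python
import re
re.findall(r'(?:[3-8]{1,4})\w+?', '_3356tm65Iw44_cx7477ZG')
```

['3356t', '65I', '44_', '7477Z']

This matches 1 to 4 of a character in [3-8] (non-capturing group); then one or more of a word character (lazy).
A non-greedy quantifier consumes as few characters as it can — just enough that the remainder of the pattern still matches from where it stops; whatever follows it matches normally.
Matches: at [1:6] → '3356t'; at [7:10] → '65I'; at [11:14] → '44_'; at [16:21] → '7477Z'.
No capturing groups, so `findall` returns the 4 full match strings.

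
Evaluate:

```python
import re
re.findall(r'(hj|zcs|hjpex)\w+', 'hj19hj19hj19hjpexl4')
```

With a single group, `findall` returns only what that group captured — 1 item.

['hj']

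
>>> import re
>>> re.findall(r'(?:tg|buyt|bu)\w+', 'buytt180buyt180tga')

Walking the string: at [0:18] → 'buytt180buyt180tga'.
With no groups in the pattern, `findall` gives back each whole match — 1 here.

['buytt180buyt180tga']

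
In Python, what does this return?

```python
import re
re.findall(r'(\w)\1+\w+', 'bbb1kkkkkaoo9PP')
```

['b']

A backreference is literal: `\1` must see the identical characters the first group matched.
Scanning left to right: at [0:15] match 'bbb1kkkkkaoo9PP', group 1 = 'b'.
Because there's exactly one group, `findall` drops the full match and keeps group 1 from the one hit.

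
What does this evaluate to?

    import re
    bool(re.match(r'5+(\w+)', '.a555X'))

False

This matches one or more of a literal '5'; then one or more of a word character (captured).
`re.match` only tries the pattern at the start of the string.
Here the pattern fails at index 0, so the call returns None, and `bool(None)` is False.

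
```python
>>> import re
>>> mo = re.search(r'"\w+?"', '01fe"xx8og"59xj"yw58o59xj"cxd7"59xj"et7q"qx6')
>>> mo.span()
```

`re.search` scans for the first position where the pattern succeeds.
The match spans [4:11] → '"xx8og"'.

(4, 11)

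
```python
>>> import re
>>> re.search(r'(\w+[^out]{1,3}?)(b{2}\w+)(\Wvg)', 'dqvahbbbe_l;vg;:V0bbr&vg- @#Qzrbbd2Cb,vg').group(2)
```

'bbe_l'

The pattern matches one or more of a word character, then 1 to 3 of any character except [out] (lazy) (captured); then exactly 2 of the literal 'b', then one or more of a word character (captured); then a non-word character, then the literal 'vg' (captured).
`search` walks the string left to right and returns the first match it finds.
The match spans [0:14] → 'dqvahbbbe_l;vg'.
Captured: group 1 = 'dqvahb', group 2 = 'bbe_l', group 3 = ';vg'.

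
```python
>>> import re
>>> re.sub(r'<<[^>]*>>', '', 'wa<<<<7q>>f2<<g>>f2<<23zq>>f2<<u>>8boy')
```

Each match is replaced by ''.

'waf2f2f28boy'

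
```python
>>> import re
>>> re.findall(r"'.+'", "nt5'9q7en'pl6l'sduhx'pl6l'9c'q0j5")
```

["'9q7en'pl6l'sduhx'pl6l'9c'"]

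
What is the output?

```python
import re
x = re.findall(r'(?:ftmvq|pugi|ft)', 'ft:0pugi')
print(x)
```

['ft', 'pugi']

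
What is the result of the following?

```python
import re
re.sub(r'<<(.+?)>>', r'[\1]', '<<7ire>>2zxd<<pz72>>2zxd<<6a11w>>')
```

'[7ire]2zxd[pz72]2zxd[6a11w]'

Matches: at [0:8] → '<<7ire>>'; at [12:20] → '<<pz72>>'; at [24:33] → '<<6a11w>>'.
The replacement refers to a captured group, so each match is rewritten using its own captured text.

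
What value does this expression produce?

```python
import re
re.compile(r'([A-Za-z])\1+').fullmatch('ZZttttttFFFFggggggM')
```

None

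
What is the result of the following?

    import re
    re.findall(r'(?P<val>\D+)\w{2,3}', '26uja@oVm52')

With a single group, `findall` returns only what that group captured — 1 item.

['uja@oVm']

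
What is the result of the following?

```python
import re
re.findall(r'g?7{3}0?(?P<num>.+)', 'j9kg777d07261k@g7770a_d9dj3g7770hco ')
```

['d07261k@g7770a_d9dj3g7770hco ']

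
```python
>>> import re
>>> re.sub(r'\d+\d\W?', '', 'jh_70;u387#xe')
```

'jh_uxe'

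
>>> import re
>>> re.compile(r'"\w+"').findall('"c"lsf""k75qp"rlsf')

['"c"', '"k75qp"']

Walking the string: at [0:3] → '"c"'; at [7:14] → '"k75qp"'.
`findall` yields the raw match text (2 of them) because the pattern has no groups.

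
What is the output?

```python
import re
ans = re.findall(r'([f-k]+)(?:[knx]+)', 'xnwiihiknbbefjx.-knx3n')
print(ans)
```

The pattern matches one or more of a character in [f-k] (captured); then one or more of one of [knx] (non-capturing group).
Scanning left to right: at [3:9] match 'iihikn', group 1 = 'iihik'; at [12:15] match 'fjx', group 1 = 'fj'; at [17:20] match 'knx', group 1 = 'k'.
Because there's exactly one group, `findall` drops the full match and keeps group 1 from each hit.

['iihik', 'fj', 'k']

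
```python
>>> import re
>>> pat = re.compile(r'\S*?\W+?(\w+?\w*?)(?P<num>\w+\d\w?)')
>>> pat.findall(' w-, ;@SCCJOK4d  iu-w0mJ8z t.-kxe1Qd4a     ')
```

[('S', 'CCJOK4d'), ('w', '0mJ8z'), ('k', 'xe1Qd4a')]

This matches zero or more of a non-whitespace character (lazy), then one or more of a non-word character (lazy); then one or more of a word character (lazy), then zero or more of a word character (lazy) (captured); then one or more of a word character, then a digit, then optionally a word character (captured as 'num').
A non-greedy quantifier consumes as few characters as it can — just enough that the remainder of the pattern still matches from where it stops; whatever follows it matches normally.
Scanning left to right: at [1:15] match 'w-, ;@SCCJOK4d', groups = ('S', 'CCJOK4d'); at [17:26] match 'iu-w0mJ8z', groups = ('w', '0mJ8z'); at [27:38] match 't.-kxe1Qd4a', groups = ('k', 'xe1Qd4a').
With 2 capturing groups, `findall` returns a 2-tuple per match.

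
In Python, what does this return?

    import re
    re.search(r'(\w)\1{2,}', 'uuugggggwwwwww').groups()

The match spans [0:3] → 'uuu'.
Captured: group 1 = 'u'.

('u',)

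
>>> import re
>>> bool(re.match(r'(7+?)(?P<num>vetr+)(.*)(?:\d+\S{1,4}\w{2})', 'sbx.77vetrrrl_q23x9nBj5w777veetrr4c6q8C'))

False

`match` is anchored at position 0; if the pattern doesn't fit there, it returns None.
Here the string doesn't start with a match, so the call returns None, and `bool(None)` is False.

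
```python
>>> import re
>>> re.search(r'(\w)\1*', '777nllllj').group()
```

A backreference is literal: `\1` must see the identical characters the first group matched.
`re.search` scans for the first position where the pattern succeeds.
The match spans [0:3] → '777'.
Captured: group 1 = '7'.

'777'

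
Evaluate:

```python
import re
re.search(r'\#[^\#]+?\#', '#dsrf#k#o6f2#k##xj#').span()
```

The match spans [0:6] → '#dsrf#'.

(0, 6)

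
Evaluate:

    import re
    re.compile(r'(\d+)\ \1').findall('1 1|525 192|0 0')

['1', '0']

A backreference is literal: `\1` must see the identical characters the first group matched.
`findall` collects group 1 from each match (2 total).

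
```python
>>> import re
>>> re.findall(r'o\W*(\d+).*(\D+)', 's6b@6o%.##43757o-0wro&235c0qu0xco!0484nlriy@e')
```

[('43757', 'e')]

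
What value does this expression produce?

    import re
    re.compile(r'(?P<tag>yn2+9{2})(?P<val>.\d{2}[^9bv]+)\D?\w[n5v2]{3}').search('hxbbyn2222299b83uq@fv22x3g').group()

'yn2222299b83uq@fv22'

This matches the literal 'yn', then one or more of a literal '2', then exactly 2 of a literal '9' (captured as 'tag'); then any character, then exactly 2 of a digit, then one or more of any character except [9bv] (captured as 'val'); then optionally a non-digit, then a word character, then exactly 3 of one of [n5v2].
`search` walks the string left to right and returns the first match it finds.
The match spans [4:23] → 'yn2222299b83uq@fv22'.
Captured: group 1 = 'yn2222299', group 2 = 'b83uq@'.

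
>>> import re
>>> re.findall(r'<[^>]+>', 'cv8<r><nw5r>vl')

Matches: at [3:6] → '<r>'; at [6:12] → '<nw5r>'.
`findall` yields the raw match text (2 of them) because the pattern has no groups.

['<r>', '<nw5r>']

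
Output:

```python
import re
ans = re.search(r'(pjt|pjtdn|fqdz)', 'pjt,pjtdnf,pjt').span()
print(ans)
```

(0, 3)

The match spans [0:3] → 'pjt'.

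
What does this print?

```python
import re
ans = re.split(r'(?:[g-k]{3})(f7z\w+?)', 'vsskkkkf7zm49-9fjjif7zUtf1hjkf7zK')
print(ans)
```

['vssk', 'f7zm', '49-9f', 'f7zU', 'tf1', 'f7zK', '']

Lazy quantifiers expand one character at a time until the remainder of the pattern can match.
Because the pattern has a capturing group, `split` also inserts each captured text between the pieces.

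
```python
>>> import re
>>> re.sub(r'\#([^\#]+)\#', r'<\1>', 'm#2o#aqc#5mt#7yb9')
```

'm<2o>aqc<5mt>7yb9'

Matches: at [1:5] → '#2o#'; at [8:13] → '#5mt#'.
The replacement refers to a captured group, so each match is rewritten using its own captured text.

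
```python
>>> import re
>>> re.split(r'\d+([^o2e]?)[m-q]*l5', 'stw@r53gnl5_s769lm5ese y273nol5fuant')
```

['stw@r', 'g', '_s769lm5ese y', 'n', 'fuant']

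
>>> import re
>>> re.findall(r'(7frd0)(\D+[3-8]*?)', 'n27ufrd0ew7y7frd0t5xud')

[('7frd0', 't')]

The pattern matches the literal '7fr', then the literal 'd0' (captured); then one or more of a non-digit, then zero or more of a character in [3-8] (lazy) (captured).
The `?` after the quantifier makes it lazy — it takes as little as possible before letting the rest of the pattern try.
Walking the string: at [12:18] match '7frd0t', groups = ('7frd0', 't').
Multiple groups make `findall` return tuples — one 2-tuple for the one match.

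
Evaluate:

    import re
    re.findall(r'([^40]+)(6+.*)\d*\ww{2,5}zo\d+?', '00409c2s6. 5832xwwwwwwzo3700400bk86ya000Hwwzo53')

[('9c2s', '6. 5832xwwwwwwzo3700400bk86ya000')]

Pattern: one or more of any character except [40] (captured); then one or more of the literal '6', then zero or more of any character (captured); then zero or more of a digit, then a word character; then 2 to 5 of the literal 'w', then the literal 'zo', then one or more of a digit (lazy).
Walking the string: at [4:46] match '9c2s6. 5832xwwwwwwzo3700400bk86ya000Hwwzo5', groups = ('9c2s', '6. 5832xwwwwwwzo3700400bk86ya000').
2 groups means the one result is a tuple of 2 captured strings — 1 here.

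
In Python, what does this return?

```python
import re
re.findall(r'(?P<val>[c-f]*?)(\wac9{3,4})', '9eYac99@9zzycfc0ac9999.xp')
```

Pattern: zero or more of a character in [c-f] (lazy) (captured as 'val'); then a word character, then the literal 'ac', then 3 to 4 of the literal '9' (captured).
Matches: at [12:22] match 'cfc0ac9999', groups = ('cfc', '0ac9999').
2 groups means the one result is a tuple of 2 captured strings — 1 here.

[('cfc', '0ac9999')]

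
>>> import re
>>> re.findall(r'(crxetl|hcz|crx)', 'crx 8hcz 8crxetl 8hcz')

['crx', 'hcz', 'crxetl', 'hcz']

Alternation isn't longest-match — the leftmost alternative that fits at this position is chosen.
Scanning left to right: at [0:3] match 'crx', group 1 = 'crx'; at [5:8] match 'hcz', group 1 = 'hcz'; at [10:16] match 'crxetl', group 1 = 'crxetl'; at [18:21] match 'hcz', group 1 = 'hcz'.
One capturing group, so `findall` returns just the captured substring from each match — 4 in all.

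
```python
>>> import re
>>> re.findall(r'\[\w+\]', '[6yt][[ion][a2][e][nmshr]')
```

['[6yt]', '[ion]', '[a2]', '[e]', '[nmshr]']

Walking the string: at [0:5] → '[6yt]'; at [6:11] → '[ion]'; at [11:15] → '[a2]'; at [15:18] → '[e]'; at [18:25] → '[nmshr]'.
Since nothing is captured, `findall` lists the 5 matched substrings directly.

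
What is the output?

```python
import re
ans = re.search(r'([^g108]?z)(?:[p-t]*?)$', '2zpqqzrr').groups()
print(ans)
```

('qz',)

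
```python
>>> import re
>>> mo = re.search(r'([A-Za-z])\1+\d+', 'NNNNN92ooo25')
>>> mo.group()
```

'NNNNN92'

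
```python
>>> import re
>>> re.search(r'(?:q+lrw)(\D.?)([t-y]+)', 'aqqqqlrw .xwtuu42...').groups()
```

(' .', 'xwtuu')

This matches one or more of the literal 'q', then the literal 'lrw' (non-capturing group); then a non-digit, then optionally any character (captured); then one or more of a character in [t-y] (captured).
`re.search` tries every starting position until one works.
The match spans [1:15] → 'qqqqlrw .xwtuu'.
Captured: group 1 = ' .', group 2 = 'xwtuu'.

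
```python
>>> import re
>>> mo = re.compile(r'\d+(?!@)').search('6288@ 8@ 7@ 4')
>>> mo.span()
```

(0, 3)

The negative lookahead/lookbehind blocks any match where the forbidden context is present.
The match spans [0:3] → '628'.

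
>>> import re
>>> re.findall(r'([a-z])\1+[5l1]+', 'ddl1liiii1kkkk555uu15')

`\1` has to match the exact text group 1 already captured.
Walking the string: at [0:5] match 'ddl1l', group 1 = 'd'; at [5:10] match 'iiii1', group 1 = 'i'; at [10:17] match 'kkkk555', group 1 = 'k'; at [17:21] match 'uu15', group 1 = 'u'.
One capturing group, so `findall` returns just the captured substring from each match — 4 in all.

['d', 'i', 'k', 'u']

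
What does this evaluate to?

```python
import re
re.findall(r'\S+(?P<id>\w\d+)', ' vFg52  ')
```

['52']

The pattern matches one or more of a non-whitespace character; then a word character, then one or more of a digit (captured as 'id').
Matches: at [1:6] match 'vFg52', group 1 = '52'.
With a single group, `findall` returns only what that group captured — 1 item.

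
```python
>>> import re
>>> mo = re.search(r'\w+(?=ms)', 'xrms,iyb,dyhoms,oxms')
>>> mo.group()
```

'xr'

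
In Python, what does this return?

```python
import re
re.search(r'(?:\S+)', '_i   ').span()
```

(0, 2)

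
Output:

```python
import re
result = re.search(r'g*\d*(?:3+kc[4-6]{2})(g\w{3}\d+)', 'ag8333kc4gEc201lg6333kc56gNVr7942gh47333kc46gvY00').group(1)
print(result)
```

gNVr7942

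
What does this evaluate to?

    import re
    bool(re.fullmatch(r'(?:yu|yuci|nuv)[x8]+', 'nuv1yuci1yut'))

False

For `fullmatch`, every character of the input must be accounted for by the pattern.
Here the pattern can't cover the whole string, so the call returns None, and `bool(None)` is False.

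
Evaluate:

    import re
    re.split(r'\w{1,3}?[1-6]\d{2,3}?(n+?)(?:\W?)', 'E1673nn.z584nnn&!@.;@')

['', 'n', 'n.', 'n', 'nn&!@.;@']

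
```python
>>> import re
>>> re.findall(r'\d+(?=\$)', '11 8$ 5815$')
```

['8', '5815']

The positive lookaround only admits positions where the adjacent text matches; those characters stay outside the span.
Walking the string: at [3:4] → '8'; at [6:10] → '5815'.
Since nothing is captured, `findall` lists the 2 matched substrings directly.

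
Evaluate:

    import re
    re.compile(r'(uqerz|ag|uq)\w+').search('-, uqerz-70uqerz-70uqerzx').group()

`re.search` scans for the first position where the pattern succeeds.
The match spans [3:8] → 'uqerz'.
Captured: group 1 = 'uq'.

'uqerz'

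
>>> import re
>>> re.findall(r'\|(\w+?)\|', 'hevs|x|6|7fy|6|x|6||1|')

['x', '7fy', 'x', '1']

`findall` collects group 1 from each match (4 total).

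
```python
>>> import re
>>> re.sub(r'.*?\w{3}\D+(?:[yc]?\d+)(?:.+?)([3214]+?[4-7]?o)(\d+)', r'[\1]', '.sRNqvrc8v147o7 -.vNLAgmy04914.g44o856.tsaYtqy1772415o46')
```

This matches zero or more of any character (lazy), then exactly 3 of a word character; then one or more of a non-digit; then optionally one of [yc], then one or more of a digit (non-capturing group); then one or more of any character (lazy) (non-capturing group); then one or more of one of [3214] (lazy), then optionally a character in [4-7], then the literal 'o' (captured); then one or more of a digit (captured).
Matches: at [0:15] → '.sRNqvrc8v147o7'; at [15:38] → ' -.vNLAgmy04914.g44o856'; at [38:56] → '.tsaYtqy1772415o46'.
Each match is replaced using the text its own group 1 captured.

'[147o][44o][15o]'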